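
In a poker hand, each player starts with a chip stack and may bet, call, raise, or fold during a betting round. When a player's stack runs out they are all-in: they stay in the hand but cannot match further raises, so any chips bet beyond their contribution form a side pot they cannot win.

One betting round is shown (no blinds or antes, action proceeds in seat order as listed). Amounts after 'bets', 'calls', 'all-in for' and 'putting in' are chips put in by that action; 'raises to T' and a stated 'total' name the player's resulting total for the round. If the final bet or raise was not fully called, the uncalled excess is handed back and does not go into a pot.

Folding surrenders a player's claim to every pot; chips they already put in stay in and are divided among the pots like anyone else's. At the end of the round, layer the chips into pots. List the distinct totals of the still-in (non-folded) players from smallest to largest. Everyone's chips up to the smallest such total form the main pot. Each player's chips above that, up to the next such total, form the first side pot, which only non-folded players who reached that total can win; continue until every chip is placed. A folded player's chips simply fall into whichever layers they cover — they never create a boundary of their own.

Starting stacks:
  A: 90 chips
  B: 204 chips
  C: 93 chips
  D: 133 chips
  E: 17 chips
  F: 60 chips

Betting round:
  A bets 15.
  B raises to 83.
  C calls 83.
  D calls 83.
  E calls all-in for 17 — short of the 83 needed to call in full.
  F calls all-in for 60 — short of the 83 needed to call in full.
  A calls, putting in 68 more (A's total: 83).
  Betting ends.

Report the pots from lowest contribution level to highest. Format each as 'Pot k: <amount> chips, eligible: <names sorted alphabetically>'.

Contributions: A=83, B=83, C=83, D=83, E=17, F=60
Pot levels (distinct totals of non-folded players): 17, 60, 83
Layer 1-17: 17 each from A, B, C, D, E, F = 17*6 = 102 chips; eligible A, B, C, D, E, F
Layer 18-60: 43 each from A, B, C, D, F = 43*5 = 215 chips; eligible A, B, C, D, F
Layer 61-83: 23 each from A, B, C, D = 23*4 = 92 chips; eligible A, B, C, D

Pot 1: 102 chips, eligible: A, B, C, D, E, F
Pot 2: 215 chips, eligible: A, B, C, D, F
Pot 3: 92 chips, eligible: A, B, C, D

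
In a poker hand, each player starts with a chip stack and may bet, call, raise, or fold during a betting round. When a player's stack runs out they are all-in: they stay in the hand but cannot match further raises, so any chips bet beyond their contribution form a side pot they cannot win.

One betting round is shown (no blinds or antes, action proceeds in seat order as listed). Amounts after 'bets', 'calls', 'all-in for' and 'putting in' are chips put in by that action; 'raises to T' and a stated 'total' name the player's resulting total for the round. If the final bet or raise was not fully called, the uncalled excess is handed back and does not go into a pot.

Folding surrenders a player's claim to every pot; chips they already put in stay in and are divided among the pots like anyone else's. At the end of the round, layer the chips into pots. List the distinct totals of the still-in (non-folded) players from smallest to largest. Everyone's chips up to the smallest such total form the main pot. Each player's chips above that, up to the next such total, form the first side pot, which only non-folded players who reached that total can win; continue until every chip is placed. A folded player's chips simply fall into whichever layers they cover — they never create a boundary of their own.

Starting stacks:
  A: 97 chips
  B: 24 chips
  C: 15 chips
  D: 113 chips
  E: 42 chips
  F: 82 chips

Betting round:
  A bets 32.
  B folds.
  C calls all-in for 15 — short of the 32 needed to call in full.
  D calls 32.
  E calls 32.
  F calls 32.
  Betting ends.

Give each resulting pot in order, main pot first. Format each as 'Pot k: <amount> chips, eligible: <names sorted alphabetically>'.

Pot 1: 75 chips, eligible: A, C, D, E, F
Pot 2: 68 chips, eligible: A, D, E, F

Derivation:
Contributions: A=32, C=15, D=32, E=32, F=32
Folded: B
Pot levels (distinct totals of non-folded players): 15, 32
Layer 1-15: 15 each from A, C, D, E, F = 15*5 = 75 chips; eligible A, C, D, E, F
Layer 16-32: 17 each from A, D, E, F = 17*4 = 68 chips; eligible A, D, E, F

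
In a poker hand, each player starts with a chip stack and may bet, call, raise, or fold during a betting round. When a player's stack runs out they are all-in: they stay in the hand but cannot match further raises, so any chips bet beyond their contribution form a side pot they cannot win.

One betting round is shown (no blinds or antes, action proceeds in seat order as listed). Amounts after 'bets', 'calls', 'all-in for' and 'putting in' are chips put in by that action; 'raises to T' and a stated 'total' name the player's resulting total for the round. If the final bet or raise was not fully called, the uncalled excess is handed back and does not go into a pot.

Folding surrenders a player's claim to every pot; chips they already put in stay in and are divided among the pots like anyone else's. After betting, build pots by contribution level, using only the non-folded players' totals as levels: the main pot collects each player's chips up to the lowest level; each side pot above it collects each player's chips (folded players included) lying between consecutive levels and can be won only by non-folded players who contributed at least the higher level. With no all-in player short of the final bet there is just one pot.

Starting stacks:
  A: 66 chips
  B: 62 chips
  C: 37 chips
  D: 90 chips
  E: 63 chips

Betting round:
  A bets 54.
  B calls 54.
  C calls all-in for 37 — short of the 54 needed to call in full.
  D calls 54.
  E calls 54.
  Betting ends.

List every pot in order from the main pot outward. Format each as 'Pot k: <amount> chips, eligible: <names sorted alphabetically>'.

Contributions: A=54, B=54, C=37, D=54, E=54
Pot levels (distinct totals of non-folded players): 37, 54
Layer 1-37: 37 each from A, B, C, D, E = 37*5 = 185 chips; eligible A, B, C, D, E
Layer 38-54: 17 each from A, B, D, E = 17*4 = 68 chips; eligible A, B, D, E

Pot 1: 185 chips, eligible: A, B, C, D, E
Pot 2: 68 chips, eligible: A, B, D, E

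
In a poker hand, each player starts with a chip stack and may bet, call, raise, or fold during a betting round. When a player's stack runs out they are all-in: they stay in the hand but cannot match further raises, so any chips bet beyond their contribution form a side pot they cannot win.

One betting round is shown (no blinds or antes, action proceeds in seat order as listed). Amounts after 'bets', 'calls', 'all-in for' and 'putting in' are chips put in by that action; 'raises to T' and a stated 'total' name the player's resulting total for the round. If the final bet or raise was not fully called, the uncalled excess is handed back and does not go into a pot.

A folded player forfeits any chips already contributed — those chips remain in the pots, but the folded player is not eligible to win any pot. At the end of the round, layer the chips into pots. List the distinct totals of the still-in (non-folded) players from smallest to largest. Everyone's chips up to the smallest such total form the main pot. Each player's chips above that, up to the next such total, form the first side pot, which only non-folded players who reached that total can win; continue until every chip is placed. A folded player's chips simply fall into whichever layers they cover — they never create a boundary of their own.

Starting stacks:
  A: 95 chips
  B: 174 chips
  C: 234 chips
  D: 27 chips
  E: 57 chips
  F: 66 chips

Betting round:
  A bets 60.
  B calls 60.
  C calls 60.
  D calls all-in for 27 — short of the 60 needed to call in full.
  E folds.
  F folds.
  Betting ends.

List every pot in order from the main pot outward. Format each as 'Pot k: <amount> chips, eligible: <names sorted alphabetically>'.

Contributions: A=60, B=60, C=60, D=27
Folded: E, F
Pot levels (distinct totals of non-folded players): 27, 60
Layer 1-27: 27 each from A, B, C, D = 27*4 = 108 chips; eligible A, B, C, D
Layer 28-60: 33 each from A, B, C = 33*3 = 99 chips; eligible A, B, C

Pot 1: 108 chips, eligible: A, B, C, D
Pot 2: 99 chips, eligible: A, B, C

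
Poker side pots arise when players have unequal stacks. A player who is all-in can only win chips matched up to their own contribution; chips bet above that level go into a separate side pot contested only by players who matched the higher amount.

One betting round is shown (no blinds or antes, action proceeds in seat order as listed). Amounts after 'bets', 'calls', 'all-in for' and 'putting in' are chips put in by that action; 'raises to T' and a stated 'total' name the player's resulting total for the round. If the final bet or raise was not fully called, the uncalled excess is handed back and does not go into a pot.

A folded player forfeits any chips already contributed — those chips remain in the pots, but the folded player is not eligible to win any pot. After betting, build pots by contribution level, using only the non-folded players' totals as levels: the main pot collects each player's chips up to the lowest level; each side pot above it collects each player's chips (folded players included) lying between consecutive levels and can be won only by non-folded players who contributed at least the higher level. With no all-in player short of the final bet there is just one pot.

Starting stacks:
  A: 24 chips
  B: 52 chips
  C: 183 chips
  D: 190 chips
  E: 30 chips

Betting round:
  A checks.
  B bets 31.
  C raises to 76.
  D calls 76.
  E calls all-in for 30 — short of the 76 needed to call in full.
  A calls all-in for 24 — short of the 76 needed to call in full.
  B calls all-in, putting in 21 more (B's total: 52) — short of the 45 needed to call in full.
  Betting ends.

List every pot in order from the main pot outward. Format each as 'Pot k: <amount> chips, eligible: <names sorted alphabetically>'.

Pot 1: 120 chips, eligible: A, B, C, D, E
Pot 2: 24 chips, eligible: B, C, D, E
Pot 3: 66 chips, eligible: B, C, D
Pot 4: 48 chips, eligible: C, D

Derivation:
Contributions: A=24, B=52, C=76, D=76, E=30
Pot levels (distinct totals of non-folded players): 24, 30, 52, 76
Layer 1-24: 24 each from A, B, C, D, E = 24*5 = 120 chips; eligible A, B, C, D, E
Layer 25-30: 6 each from B, C, D, E = 6*4 = 24 chips; eligible B, C, D, E
Layer 31-52: 22 each from B, C, D = 22*3 = 66 chips; eligible B, C, D
Layer 53-76: 24 each from C, D = 24*2 = 48 chips; eligible C, D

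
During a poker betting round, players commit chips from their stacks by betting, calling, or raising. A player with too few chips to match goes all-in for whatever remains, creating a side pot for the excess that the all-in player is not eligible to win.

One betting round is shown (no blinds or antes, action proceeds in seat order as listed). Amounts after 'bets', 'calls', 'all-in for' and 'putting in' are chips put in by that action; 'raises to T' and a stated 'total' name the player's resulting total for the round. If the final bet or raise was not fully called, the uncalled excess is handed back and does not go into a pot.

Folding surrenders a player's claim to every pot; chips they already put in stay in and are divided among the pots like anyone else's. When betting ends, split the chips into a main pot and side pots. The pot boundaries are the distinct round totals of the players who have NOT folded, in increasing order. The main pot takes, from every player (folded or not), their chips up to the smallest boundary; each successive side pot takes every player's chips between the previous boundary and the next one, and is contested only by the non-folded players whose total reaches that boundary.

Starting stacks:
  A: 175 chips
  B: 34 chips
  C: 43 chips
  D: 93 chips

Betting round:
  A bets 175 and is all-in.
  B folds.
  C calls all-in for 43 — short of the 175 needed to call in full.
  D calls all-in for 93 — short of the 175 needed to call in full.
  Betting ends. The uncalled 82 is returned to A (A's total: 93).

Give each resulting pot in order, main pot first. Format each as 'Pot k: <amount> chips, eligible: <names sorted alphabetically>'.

Pot 1: 129 chips, eligible: A, C, D
Pot 2: 100 chips, eligible: A, D

Derivation:
Contributions (after 82 returned to A): A=93, C=43, D=93
Folded: B
Pot levels (distinct totals of non-folded players): 43, 93
Layer 1-43: 43 each from A, C, D = 43*3 = 129 chips; eligible A, C, D
Layer 44-93: 50 each from A, D = 50*2 = 100 chips; eligible A, D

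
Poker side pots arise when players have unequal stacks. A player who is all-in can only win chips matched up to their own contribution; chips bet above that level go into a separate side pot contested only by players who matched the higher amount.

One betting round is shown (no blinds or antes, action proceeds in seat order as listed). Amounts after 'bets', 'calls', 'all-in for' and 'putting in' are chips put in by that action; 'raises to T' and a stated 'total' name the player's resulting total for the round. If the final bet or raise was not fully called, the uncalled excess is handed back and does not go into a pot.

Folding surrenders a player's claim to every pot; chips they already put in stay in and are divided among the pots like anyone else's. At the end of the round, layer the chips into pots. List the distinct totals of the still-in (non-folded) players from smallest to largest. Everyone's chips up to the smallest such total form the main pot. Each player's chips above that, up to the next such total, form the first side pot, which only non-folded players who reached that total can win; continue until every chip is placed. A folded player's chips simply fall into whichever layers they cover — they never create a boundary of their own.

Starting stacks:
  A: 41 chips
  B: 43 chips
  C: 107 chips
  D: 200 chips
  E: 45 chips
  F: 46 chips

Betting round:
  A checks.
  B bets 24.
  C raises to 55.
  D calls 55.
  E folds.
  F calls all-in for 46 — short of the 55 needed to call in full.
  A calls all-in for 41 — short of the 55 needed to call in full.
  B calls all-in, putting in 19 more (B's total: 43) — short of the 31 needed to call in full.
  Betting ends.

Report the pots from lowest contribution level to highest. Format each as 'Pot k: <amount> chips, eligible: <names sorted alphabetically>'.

Pot 1: 205 chips, eligible: A, B, C, D, F
Pot 2: 8 chips, eligible: B, C, D, F
Pot 3: 9 chips, eligible: C, D, F
Pot 4: 18 chips, eligible: C, D

Derivation:
Contributions: A=41, B=43, C=55, D=55, F=46
Folded: E
Pot levels (distinct totals of non-folded players): 41, 43, 46, 55
Layer 1-41: 41 each from A, B, C, D, F = 41*5 = 205 chips; eligible A, B, C, D, F
Layer 42-43: 2 each from B, C, D, F = 2*4 = 8 chips; eligible B, C, D, F
Layer 44-46: 3 each from C, D, F = 3*3 = 9 chips; eligible C, D, F
Layer 47-55: 9 each from C, D = 9*2 = 18 chips; eligible C, D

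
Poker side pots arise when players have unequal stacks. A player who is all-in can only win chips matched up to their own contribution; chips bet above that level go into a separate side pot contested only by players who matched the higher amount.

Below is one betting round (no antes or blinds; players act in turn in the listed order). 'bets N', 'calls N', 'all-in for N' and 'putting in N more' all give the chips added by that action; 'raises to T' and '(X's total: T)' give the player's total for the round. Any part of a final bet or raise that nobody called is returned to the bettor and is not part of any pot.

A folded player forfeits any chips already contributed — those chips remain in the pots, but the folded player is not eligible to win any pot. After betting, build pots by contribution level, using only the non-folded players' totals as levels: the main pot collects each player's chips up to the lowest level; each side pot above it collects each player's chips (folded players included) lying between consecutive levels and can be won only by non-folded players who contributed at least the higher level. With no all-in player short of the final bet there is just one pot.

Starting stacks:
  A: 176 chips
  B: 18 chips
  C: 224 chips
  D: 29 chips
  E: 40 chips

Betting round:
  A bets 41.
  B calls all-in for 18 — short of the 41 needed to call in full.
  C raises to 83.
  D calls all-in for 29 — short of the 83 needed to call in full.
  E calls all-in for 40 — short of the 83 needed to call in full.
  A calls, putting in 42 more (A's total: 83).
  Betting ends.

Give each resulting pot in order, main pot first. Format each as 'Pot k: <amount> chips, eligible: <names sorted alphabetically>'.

Pot 1: 90 chips, eligible: A, B, C, D, E
Pot 2: 44 chips, eligible: A, C, D, E
Pot 3: 33 chips, eligible: A, C, E
Pot 4: 86 chips, eligible: A, C

Derivation:
Contributions: A=83, B=18, C=83, D=29, E=40
Pot levels (distinct totals of non-folded players): 18, 29, 40, 83
Layer 1-18: 18 each from A, B, C, D, E = 18*5 = 90 chips; eligible A, B, C, D, E
Layer 19-29: 11 each from A, C, D, E = 11*4 = 44 chips; eligible A, C, D, E
Layer 30-40: 11 each from A, C, E = 11*3 = 33 chips; eligible A, C, E
Layer 41-83: 43 each from A, C = 43*2 = 86 chips; eligible A, C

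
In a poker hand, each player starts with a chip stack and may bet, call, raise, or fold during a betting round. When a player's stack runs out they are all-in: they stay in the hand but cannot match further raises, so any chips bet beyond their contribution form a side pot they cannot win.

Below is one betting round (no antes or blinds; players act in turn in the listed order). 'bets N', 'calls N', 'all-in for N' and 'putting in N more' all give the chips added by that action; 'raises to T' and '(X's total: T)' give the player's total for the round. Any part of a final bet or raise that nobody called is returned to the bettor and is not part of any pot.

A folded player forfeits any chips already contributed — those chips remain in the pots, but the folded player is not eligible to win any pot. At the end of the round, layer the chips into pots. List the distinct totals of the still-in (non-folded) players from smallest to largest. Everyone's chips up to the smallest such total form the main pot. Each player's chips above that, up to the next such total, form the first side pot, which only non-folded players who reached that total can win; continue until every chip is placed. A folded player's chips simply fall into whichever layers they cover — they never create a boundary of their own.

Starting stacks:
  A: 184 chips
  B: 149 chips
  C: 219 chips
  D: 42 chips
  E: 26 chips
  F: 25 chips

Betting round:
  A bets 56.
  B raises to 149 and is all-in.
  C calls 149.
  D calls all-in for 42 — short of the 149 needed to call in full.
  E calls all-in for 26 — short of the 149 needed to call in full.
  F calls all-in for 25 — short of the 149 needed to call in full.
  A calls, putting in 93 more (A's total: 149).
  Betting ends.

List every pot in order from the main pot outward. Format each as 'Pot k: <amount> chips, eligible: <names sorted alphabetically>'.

Pot 1: 150 chips, eligible: A, B, C, D, E, F
Pot 2: 5 chips, eligible: A, B, C, D, E
Pot 3: 64 chips, eligible: A, B, C, D
Pot 4: 321 chips, eligible: A, B, C

Derivation:
Contributions: A=149, B=149, C=149, D=42, E=26, F=25
Pot levels (distinct totals of non-folded players): 25, 26, 42, 149
Layer 1-25: 25 each from A, B, C, D, E, F = 25*6 = 150 chips; eligible A, B, C, D, E, F
Layer 26-26: 1 each from A, B, C, D, E = 1*5 = 5 chips; eligible A, B, C, D, E
Layer 27-42: 16 each from A, B, C, D = 16*4 = 64 chips; eligible A, B, C, D
Layer 43-149: 107 each from A, B, C = 107*3 = 321 chips; eligible A, B, C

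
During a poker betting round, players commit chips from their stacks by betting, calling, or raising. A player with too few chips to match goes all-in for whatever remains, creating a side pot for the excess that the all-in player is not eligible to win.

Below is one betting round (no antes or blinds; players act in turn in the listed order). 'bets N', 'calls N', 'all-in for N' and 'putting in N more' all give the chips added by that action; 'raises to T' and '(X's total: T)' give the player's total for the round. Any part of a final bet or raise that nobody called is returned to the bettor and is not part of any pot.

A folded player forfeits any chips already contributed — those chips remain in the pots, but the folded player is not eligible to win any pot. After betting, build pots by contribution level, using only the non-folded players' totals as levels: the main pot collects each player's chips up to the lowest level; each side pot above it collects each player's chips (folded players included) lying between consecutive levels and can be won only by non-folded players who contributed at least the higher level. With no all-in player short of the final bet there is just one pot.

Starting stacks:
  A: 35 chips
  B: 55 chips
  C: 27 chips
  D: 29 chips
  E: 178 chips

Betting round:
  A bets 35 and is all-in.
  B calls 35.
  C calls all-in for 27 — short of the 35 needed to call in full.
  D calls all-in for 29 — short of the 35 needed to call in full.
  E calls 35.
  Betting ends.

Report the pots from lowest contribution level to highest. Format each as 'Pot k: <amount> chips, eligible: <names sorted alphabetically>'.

Contributions: A=35, B=35, C=27, D=29, E=35
Pot levels (distinct totals of non-folded players): 27, 29, 35
Layer 1-27: 27 each from A, B, C, D, E = 27*5 = 135 chips; eligible A, B, C, D, E
Layer 28-29: 2 each from A, B, D, E = 2*4 = 8 chips; eligible A, B, D, E
Layer 30-35: 6 each from A, B, E = 6*3 = 18 chips; eligible A, B, E

Pot 1: 135 chips, eligible: A, B, C, D, E
Pot 2: 8 chips, eligible: A, B, D, E
Pot 3: 18 chips, eligible: A, B, E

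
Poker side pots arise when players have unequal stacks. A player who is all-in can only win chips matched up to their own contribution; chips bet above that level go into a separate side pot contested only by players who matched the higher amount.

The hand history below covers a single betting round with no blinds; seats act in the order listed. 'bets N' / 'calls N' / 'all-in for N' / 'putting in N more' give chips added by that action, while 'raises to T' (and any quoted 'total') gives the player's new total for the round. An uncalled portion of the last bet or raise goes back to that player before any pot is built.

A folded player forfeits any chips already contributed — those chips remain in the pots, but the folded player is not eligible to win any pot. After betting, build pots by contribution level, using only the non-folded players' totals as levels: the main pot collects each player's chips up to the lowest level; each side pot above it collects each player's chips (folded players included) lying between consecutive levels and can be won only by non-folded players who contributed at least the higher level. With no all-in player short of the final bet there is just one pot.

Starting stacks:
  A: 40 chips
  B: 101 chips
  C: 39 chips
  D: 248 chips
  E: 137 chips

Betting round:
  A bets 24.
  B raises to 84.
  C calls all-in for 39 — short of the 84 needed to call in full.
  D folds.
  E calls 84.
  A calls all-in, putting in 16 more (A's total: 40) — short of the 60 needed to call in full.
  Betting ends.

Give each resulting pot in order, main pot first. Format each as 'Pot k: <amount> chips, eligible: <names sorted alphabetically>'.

Contributions: A=40, B=84, C=39, E=84
Folded: D
Pot levels (distinct totals of non-folded players): 39, 40, 84
Layer 1-39: 39 each from A, B, C, E = 39*4 = 156 chips; eligible A, B, C, E
Layer 40-40: 1 each from A, B, E = 1*3 = 3 chips; eligible A, B, E
Layer 41-84: 44 each from B, E = 44*2 = 88 chips; eligible B, E

Pot 1: 156 chips, eligible: A, B, C, E
Pot 2: 3 chips, eligible: A, B, E
Pot 3: 88 chips, eligible: B, E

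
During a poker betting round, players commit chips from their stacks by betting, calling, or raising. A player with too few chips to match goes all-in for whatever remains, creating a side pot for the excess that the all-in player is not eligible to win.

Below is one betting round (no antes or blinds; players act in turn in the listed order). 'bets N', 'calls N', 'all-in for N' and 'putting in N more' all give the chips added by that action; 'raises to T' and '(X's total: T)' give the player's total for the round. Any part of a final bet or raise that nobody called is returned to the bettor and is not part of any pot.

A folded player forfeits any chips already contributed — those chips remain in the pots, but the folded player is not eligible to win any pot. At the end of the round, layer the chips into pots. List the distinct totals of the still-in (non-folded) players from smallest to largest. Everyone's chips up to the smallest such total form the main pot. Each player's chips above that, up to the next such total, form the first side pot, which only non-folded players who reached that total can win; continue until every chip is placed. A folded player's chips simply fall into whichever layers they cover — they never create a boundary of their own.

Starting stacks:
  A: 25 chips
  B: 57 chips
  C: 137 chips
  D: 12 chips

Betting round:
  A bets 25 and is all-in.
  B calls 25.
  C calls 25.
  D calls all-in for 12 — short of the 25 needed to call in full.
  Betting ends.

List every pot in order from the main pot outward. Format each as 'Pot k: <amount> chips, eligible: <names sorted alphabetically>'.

Pot 1: 48 chips, eligible: A, B, C, D
Pot 2: 39 chips, eligible: A, B, C

Derivation:
Contributions: A=25, B=25, C=25, D=12
Pot levels (distinct totals of non-folded players): 12, 25
Layer 1-12: 12 each from A, B, C, D = 12*4 = 48 chips; eligible A, B, C, D
Layer 13-25: 13 each from A, B, C = 13*3 = 39 chips; eligible A, B, C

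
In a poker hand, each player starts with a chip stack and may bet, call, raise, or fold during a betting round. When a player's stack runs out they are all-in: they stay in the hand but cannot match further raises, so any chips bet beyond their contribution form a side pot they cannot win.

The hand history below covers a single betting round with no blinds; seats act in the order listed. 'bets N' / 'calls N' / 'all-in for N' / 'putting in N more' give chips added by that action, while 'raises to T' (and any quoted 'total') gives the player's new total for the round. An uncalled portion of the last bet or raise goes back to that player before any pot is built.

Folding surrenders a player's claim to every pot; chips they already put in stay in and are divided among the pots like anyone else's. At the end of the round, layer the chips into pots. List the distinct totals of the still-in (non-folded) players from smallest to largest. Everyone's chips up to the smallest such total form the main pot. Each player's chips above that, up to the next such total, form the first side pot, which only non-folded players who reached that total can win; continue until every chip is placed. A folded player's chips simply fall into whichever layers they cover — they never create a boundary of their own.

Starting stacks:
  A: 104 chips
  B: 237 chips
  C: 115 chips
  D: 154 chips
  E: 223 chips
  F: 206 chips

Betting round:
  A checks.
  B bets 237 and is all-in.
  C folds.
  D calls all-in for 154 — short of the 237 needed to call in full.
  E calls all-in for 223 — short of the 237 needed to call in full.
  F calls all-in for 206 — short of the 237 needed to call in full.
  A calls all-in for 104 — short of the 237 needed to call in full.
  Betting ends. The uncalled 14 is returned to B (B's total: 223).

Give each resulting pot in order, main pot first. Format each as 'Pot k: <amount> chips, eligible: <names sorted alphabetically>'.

Pot 1: 520 chips, eligible: A, B, D, E, F
Pot 2: 200 chips, eligible: B, D, E, F
Pot 3: 156 chips, eligible: B, E, F
Pot 4: 34 chips, eligible: B, E

Derivation:
Contributions (after 14 returned to B): A=104, B=223, D=154, E=223, F=206
Folded: C
Pot levels (distinct totals of non-folded players): 104, 154, 206, 223
Layer 1-104: 104 each from A, B, D, E, F = 104*5 = 520 chips; eligible A, B, D, E, F
Layer 105-154: 50 each from B, D, E, F = 50*4 = 200 chips; eligible B, D, E, F
Layer 155-206: 52 each from B, E, F = 52*3 = 156 chips; eligible B, E, F
Layer 207-223: 17 each from B, E = 17*2 = 34 chips; eligible B, E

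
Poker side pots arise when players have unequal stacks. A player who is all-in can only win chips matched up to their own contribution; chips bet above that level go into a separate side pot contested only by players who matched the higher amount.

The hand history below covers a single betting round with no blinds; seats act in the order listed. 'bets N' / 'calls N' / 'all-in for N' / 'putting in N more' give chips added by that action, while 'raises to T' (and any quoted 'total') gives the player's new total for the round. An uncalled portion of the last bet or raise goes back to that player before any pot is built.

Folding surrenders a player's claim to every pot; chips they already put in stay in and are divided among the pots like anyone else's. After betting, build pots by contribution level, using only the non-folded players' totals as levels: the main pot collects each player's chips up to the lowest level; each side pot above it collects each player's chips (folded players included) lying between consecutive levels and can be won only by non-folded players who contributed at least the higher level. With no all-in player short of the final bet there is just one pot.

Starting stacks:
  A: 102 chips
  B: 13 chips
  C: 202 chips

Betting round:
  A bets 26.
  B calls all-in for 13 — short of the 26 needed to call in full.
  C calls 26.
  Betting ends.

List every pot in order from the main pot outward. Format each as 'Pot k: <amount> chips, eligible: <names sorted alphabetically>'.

Contributions: A=26, B=13, C=26
Pot levels (distinct totals of non-folded players): 13, 26
Layer 1-13: 13 each from A, B, C = 13*3 = 39 chips; eligible A, B, C
Layer 14-26: 13 each from A, C = 13*2 = 26 chips; eligible A, C

Pot 1: 39 chips, eligible: A, B, C
Pot 2: 26 chips, eligible: A, C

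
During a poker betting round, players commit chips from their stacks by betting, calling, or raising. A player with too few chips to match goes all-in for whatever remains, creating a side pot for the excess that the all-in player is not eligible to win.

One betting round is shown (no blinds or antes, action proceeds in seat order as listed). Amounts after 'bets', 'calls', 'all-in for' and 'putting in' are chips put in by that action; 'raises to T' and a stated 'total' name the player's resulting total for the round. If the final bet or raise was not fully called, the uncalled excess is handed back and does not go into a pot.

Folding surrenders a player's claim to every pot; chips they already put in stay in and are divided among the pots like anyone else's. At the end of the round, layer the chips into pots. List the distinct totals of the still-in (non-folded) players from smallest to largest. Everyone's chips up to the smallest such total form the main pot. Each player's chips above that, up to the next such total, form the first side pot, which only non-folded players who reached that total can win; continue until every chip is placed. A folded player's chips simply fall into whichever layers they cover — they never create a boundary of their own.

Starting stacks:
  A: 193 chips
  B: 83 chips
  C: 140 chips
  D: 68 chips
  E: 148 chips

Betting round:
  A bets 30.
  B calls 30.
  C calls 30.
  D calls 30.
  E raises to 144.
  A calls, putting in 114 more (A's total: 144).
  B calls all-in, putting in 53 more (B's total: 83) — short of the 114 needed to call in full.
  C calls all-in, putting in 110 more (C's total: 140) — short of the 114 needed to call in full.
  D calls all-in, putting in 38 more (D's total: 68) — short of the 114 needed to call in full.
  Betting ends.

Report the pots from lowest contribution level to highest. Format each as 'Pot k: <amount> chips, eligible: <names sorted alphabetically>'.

Pot 1: 340 chips, eligible: A, B, C, D, E
Pot 2: 60 chips, eligible: A, B, C, E
Pot 3: 171 chips, eligible: A, C, E
Pot 4: 8 chips, eligible: A, E

Derivation:
Contributions: A=144, B=83, C=140, D=68, E=144
Pot levels (distinct totals of non-folded players): 68, 83, 140, 144
Layer 1-68: 68 each from A, B, C, D, E = 68*5 = 340 chips; eligible A, B, C, D, E
Layer 69-83: 15 each from A, B, C, E = 15*4 = 60 chips; eligible A, B, C, E
Layer 84-140: 57 each from A, C, E = 57*3 = 171 chips; eligible A, C, E
Layer 141-144: 4 each from A, E = 4*2 = 8 chips; eligible A, E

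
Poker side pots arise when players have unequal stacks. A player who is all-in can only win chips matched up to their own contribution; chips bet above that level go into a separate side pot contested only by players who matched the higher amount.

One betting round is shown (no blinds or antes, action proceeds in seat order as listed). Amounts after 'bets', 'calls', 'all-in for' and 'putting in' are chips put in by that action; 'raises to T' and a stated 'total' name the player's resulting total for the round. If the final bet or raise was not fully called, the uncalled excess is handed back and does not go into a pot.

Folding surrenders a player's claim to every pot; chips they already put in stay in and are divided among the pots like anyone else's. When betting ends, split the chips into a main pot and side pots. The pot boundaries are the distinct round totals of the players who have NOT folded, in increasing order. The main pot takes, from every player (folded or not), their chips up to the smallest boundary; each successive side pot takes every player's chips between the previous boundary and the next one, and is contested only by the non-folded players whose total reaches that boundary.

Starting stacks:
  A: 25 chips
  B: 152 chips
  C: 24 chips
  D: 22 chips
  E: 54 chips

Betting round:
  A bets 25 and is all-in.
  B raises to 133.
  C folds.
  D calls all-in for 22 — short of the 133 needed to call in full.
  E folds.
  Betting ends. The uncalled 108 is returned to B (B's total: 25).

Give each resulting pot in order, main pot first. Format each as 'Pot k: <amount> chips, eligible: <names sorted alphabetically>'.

Pot 1: 66 chips, eligible: A, B, D
Pot 2: 6 chips, eligible: A, B

Derivation:
Contributions (after 108 returned to B): A=25, B=25, D=22
Folded: C, E
Pot levels (distinct totals of non-folded players): 22, 25
Layer 1-22: 22 each from A, B, D = 22*3 = 66 chips; eligible A, B, D
Layer 23-25: 3 each from A, B = 3*2 = 6 chips; eligible A, B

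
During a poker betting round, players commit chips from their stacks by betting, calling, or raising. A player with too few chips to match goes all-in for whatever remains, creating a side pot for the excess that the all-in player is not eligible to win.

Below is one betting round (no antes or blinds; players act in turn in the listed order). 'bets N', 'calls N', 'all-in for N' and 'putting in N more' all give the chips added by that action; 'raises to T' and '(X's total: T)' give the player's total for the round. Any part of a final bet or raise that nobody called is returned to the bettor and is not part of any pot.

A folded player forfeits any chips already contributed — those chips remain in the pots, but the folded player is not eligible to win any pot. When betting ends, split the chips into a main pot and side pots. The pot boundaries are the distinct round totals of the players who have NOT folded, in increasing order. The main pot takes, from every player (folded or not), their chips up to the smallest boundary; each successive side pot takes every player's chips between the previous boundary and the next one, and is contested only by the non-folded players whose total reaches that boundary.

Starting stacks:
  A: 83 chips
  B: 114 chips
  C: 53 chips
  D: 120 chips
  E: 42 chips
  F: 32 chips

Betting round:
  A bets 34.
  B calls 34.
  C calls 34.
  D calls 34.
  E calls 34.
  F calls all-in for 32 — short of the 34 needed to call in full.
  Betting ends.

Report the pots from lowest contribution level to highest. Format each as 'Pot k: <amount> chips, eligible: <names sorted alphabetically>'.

Contributions: A=34, B=34, C=34, D=34, E=34, F=32
Pot levels (distinct totals of non-folded players): 32, 34
Layer 1-32: 32 each from A, B, C, D, E, F = 32*6 = 192 chips; eligible A, B, C, D, E, F
Layer 33-34: 2 each from A, B, C, D, E = 2*5 = 10 chips; eligible A, B, C, D, E

Pot 1: 192 chips, eligible: A, B, C, D, E, F
Pot 2: 10 chips, eligible: A, B, C, D, E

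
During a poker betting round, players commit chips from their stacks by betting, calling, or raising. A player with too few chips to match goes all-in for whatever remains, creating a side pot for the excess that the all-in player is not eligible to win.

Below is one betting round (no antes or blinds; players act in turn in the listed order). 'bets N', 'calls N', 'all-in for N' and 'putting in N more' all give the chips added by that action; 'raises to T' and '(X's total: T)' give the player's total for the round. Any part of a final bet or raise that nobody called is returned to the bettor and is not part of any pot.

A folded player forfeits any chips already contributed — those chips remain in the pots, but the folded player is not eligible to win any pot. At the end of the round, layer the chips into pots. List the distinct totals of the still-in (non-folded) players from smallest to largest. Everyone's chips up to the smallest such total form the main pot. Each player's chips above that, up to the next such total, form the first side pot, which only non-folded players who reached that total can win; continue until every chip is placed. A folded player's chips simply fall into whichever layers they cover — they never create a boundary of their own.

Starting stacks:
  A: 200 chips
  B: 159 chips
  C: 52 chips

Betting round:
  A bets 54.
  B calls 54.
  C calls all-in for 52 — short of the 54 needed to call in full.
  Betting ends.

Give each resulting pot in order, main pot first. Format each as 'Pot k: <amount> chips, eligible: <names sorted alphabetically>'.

Pot 1: 156 chips, eligible: A, B, C
Pot 2: 4 chips, eligible: A, B

Derivation:
Contributions: A=54, B=54, C=52
Pot levels (distinct totals of non-folded players): 52, 54
Layer 1-52: 52 each from A, B, C = 52*3 = 156 chips; eligible A, B, C
Layer 53-54: 2 each from A, B = 2*2 = 4 chips; eligible A, B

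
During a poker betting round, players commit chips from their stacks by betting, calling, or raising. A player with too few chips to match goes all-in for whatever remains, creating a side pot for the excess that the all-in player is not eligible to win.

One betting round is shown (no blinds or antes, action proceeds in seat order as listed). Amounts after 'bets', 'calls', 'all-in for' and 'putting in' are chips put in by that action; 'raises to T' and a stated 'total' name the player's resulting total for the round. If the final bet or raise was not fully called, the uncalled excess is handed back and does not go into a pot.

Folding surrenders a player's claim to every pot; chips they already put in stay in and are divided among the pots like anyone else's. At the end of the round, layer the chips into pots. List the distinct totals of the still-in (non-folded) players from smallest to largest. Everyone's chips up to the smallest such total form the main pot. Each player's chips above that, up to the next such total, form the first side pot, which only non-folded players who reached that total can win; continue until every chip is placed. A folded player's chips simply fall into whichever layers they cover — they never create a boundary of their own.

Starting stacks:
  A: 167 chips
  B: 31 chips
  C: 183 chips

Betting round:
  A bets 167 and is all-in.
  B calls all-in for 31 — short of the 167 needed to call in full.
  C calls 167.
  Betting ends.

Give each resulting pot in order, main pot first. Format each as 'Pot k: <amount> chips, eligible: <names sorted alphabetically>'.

Pot 1: 93 chips, eligible: A, B, C
Pot 2: 272 chips, eligible: A, C

Derivation:
Contributions: A=167, B=31, C=167
Pot levels (distinct totals of non-folded players): 31, 167
Layer 1-31: 31 each from A, B, C = 31*3 = 93 chips; eligible A, B, C
Layer 32-167: 136 each from A, C = 136*2 = 272 chips; eligible A, C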